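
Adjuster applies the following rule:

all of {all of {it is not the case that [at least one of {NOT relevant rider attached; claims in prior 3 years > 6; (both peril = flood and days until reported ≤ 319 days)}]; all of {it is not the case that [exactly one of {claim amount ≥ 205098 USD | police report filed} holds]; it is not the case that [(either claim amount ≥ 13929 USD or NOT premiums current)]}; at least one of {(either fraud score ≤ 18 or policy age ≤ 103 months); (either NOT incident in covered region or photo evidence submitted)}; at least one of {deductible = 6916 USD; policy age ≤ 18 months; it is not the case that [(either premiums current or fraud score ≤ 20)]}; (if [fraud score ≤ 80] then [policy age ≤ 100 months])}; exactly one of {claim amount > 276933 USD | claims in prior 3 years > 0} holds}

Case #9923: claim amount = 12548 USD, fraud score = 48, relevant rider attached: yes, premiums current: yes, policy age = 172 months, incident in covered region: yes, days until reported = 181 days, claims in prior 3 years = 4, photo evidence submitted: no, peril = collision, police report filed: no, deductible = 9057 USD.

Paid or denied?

Atomic conditions:
  NOT relevant rider attached: yes → false
  claims in prior 3 years > 6: 4 > 6 is false
  peril = flood: collision == flood is false
  days until reported ≤ 319 days: 181 ≤ 319 is true
  claim amount ≥ 205098 USD: 12548 ≥ 205098 is false
  police report filed: no → false
  claim amount ≥ 13929 USD: 12548 ≥ 13929 is false
  NOT premiums current: yes → false
  fraud score ≤ 18: 48 ≤ 18 is false
  policy age ≤ 103 months: 172 ≤ 103 is false
  NOT incident in covered region: yes → false
  photo evidence submitted: no → false
  deductible = 6916 USD: 9057 == 6916 is false
  policy age ≤ 18 months: 172 ≤ 18 is false
  premiums current: yes → true
  fraud score ≤ 20: 48 ≤ 20 is false
  fraud score ≤ 80: 48 ≤ 80 is true
  policy age ≤ 100 months: 172 ≤ 100 is false
  claim amount > 276933 USD: 12548 > 276933 is false
  claims in prior 3 years > 0: 4 > 0 is true
Combine:
[1.1.1.3] false AND true = false
[1.1.1] false OR false OR false = false
[1.1] NOT false = true
[1.2.1.1] exactly-one(false, false) = false
[1.2.1] NOT false = true
[1.2.2.1] false OR false = false
[1.2.2] NOT false = true
[1.2] true AND true = true
[1.3.1] false OR false = false
[1.3.2] false OR false = false
[1.3] false OR false = false
[1.4.3.1] true OR false = true
[1.4.3] NOT true = false
[1.4] false OR false OR false = false
[1.5] true → false = false
[1] true AND true AND false AND false AND false = false
[2] exactly-one(false, true) = true
[root] false AND true = false
Overall: false → denied

Denied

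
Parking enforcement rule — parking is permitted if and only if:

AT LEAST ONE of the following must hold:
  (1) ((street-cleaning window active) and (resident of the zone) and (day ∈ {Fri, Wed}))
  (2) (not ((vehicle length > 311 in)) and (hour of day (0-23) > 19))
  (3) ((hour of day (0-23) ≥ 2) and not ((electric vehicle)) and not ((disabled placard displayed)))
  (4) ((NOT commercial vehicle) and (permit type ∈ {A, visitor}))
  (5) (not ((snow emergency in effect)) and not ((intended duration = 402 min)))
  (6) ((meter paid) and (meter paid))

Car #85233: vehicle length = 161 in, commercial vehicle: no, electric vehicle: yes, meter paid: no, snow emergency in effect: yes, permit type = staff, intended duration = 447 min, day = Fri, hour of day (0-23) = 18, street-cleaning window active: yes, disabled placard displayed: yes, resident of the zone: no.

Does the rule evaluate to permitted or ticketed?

Ticketed

Atomic conditions:
  street-cleaning window active: yes → true
  resident of the zone: no → false
  day ∈ {Fri, Wed}: Fri is in the set → true
  vehicle length > 311 in: 161 > 311 is false
  hour of day (0-23) > 19: 18 > 19 is false
  hour of day (0-23) ≥ 2: 18 ≥ 2 is true
  electric vehicle: yes → true
  disabled placard displayed: yes → true
  NOT commercial vehicle: no → true
  permit type ∈ {A, visitor}: staff is not in the set → false
  snow emergency in effect: yes → true
  intended duration = 402 min: 447 == 402 is false
  meter paid: no → false
Combine:
[1] true AND false AND true = false
[2.1] NOT false = true
[2] true AND false = false
[3.2] NOT true = false
[3.3] NOT true = false
[3] true AND false AND false = false
[4] true AND false = false
[5.1] NOT true = false
[5.2] NOT false = true
[5] false AND true = false
[6] false AND false = false
[root] false OR false OR false OR false OR false OR false = false
Overall: false → ticketed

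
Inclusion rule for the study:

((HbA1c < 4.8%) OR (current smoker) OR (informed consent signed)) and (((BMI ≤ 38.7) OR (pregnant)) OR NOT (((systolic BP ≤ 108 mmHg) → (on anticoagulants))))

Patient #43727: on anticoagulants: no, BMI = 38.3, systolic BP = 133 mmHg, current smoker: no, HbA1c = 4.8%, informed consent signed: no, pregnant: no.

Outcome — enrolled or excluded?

Atomic conditions:
  HbA1c < 4.8%: 4.8 < 4.8 is false
  current smoker: no → false
  informed consent signed: no → false
  BMI ≤ 38.7: 38.3 ≤ 38.7 is true
  pregnant: no → false
  systolic BP ≤ 108 mmHg: 133 ≤ 108 is false
  on anticoagulants: no → false
Combine:
[1] false OR false OR false = false
[2.1] true OR false = true
[2.2.1] false → false (antecedent false ⇒ implication holds) = true
[2.2] NOT true = false
[2] true OR false = true
[root] false AND true = false
Overall: false → excluded

Excluded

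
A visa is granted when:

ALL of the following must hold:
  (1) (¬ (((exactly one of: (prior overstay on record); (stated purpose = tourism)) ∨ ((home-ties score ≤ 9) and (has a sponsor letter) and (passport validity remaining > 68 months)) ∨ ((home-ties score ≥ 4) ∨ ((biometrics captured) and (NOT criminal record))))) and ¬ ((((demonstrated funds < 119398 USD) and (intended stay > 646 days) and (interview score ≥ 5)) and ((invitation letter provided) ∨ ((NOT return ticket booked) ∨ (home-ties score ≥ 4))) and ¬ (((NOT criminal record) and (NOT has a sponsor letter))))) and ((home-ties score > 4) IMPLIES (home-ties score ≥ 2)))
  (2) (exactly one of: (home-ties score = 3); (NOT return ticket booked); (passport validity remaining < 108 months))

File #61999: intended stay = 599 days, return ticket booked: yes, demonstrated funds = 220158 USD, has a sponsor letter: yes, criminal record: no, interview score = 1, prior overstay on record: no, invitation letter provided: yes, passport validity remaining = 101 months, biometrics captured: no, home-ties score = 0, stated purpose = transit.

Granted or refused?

Atomic conditions:
  prior overstay on record: no → false
  stated purpose = tourism: transit == tourism is false
  home-ties score ≤ 9: 0 ≤ 9 is true
  has a sponsor letter: yes → true
  passport validity remaining > 68 months: 101 > 68 is true
  home-ties score ≥ 4: 0 ≥ 4 is false
  biometrics captured: no → false
  NOT criminal record: no → true
  demonstrated funds < 119398 USD: 220158 < 119398 is false
  intended stay > 646 days: 599 > 646 is false
  interview score ≥ 5: 1 ≥ 5 is false
  invitation letter provided: yes → true
  NOT return ticket booked: yes → false
  NOT has a sponsor letter: yes → false
  home-ties score > 4: 0 > 4 is false
  home-ties score ≥ 2: 0 ≥ 2 is false
  home-ties score = 3: 0 == 3 is false
  passport validity remaining < 108 months: 101 < 108 is true
Combine:
[1.1.1.1] exactly-one(false, false) = false
[1.1.1.2] true AND true AND true = true
[1.1.1.3.2] false AND true = false
[1.1.1.3] false OR false = false
[1.1.1] false OR true OR false = true
[1.1] NOT true = false
[1.2.1.1] false AND false AND false = false
[1.2.1.2.2] false OR false = false
[1.2.1.2] true OR false = true
[1.2.1.3.1] true AND false = false
[1.2.1.3] NOT false = true
[1.2.1] false AND true AND true = false
[1.2] NOT false = true
[1.3] false → false (antecedent false ⇒ implication holds) = true
[1] false AND true AND true = false
[2] exactly-one(false, false, true) = true
[root] false AND true = false
Overall: false → refused

Refused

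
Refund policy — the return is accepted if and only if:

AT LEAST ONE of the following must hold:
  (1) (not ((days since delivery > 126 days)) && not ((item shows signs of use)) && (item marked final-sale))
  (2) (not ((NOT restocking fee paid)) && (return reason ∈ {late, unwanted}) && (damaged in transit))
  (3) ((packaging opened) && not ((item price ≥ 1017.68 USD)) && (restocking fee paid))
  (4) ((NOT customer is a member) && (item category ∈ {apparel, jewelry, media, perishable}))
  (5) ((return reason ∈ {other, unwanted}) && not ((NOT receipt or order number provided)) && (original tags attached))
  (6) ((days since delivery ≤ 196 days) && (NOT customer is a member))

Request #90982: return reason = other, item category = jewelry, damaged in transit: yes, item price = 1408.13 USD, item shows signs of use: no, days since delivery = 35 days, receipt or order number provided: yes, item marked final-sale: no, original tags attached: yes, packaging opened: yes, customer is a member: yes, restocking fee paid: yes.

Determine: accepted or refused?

Atomic conditions:
  days since delivery > 126 days: 35 > 126 is false
  item shows signs of use: no → false
  item marked final-sale: no → false
  NOT restocking fee paid: yes → false
  return reason ∈ {late, unwanted}: other is not in the set → false
  damaged in transit: yes → true
  packaging opened: yes → true
  item price ≥ 1017.68 USD: 1408.13 ≥ 1017.68 is true
  restocking fee paid: yes → true
  NOT customer is a member: yes → false
  item category ∈ {apparel, jewelry, media, perishable}: jewelry is in the set → true
  return reason ∈ {other, unwanted}: other is in the set → true
  NOT receipt or order number provided: yes → false
  original tags attached: yes → true
  days since delivery ≤ 196 days: 35 ≤ 196 is true
Combine:
[1.1] NOT false = true
[1.2] NOT false = true
[1] true AND true AND false = false
[2.1] NOT false = true
[2] true AND false AND true = false
[3.2] NOT true = false
[3] true AND false AND true = false
[4] false AND true = false
[5.2] NOT false = true
[5] true AND true AND true = true
[6] true AND false = false
[root] false OR false OR false OR false OR true OR false = true
Overall: true → accepted

Accepted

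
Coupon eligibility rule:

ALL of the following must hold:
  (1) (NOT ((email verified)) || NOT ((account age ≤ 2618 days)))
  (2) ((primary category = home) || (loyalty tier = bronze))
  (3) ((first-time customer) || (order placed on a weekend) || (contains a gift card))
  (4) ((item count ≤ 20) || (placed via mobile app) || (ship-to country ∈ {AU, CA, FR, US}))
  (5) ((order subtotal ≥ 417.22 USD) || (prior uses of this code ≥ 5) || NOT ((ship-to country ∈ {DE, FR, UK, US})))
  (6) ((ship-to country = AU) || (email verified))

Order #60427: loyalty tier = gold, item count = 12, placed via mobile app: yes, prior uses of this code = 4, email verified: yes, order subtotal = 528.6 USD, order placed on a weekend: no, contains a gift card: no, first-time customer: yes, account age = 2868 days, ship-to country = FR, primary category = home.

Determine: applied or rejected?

Applied

Atomic conditions:
  email verified: yes → true
  account age ≤ 2618 days: 2868 ≤ 2618 is false
  primary category = home: home == home is true
  loyalty tier = bronze: gold == bronze is false
  first-time customer: yes → true
  order placed on a weekend: no → false
  contains a gift card: no → false
  item count ≤ 20: 12 ≤ 20 is true
  placed via mobile app: yes → true
  ship-to country ∈ {AU, CA, FR, US}: FR is in the set → true
  order subtotal ≥ 417.22 USD: 528.6 ≥ 417.22 is true
  prior uses of this code ≥ 5: 4 ≥ 5 is false
  ship-to country ∈ {DE, FR, UK, US}: FR is in the set → true
  ship-to country = AU: FR == AU is false
Combine:
[1.1] NOT true = false
[1.2] NOT false = true
[1] false OR true = true
[2] true OR false = true
[3] true OR false OR false = true
[4] true OR true OR true = true
[5.3] NOT true = false
[5] true OR false OR false = true
[6] false OR true = true
[root] true AND true AND true AND true AND true AND true = true
Overall: true → applied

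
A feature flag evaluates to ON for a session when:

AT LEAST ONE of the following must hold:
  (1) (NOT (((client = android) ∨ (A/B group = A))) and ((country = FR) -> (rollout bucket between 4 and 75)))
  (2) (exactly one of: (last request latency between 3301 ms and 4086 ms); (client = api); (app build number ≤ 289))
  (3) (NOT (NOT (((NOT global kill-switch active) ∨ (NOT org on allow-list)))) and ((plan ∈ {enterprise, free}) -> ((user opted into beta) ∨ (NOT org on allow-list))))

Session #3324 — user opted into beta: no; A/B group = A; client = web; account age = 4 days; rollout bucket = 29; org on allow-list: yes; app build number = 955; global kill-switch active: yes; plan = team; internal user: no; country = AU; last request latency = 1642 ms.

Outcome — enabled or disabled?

Disabled

Atomic conditions:
  client = android: web == android is false
  A/B group = A: A == A is true
  country = FR: AU == FR is false
  rollout bucket between 4 and 75: 29 in [4, 75] is true
  last request latency between 3301 ms and 4086 ms: 1642 in [3301, 4086] is false
  client = api: web == api is false
  app build number ≤ 289: 955 ≤ 289 is false
  NOT global kill-switch active: yes → false
  NOT org on allow-list: yes → false
  plan ∈ {enterprise, free}: team is not in the set → false
  user opted into beta: no → false
Combine:
[1.1.1] false OR true = true
[1.1] NOT true = false
[1.2] false → true (antecedent false ⇒ implication holds) = true
[1] false AND true = false
[2] exactly-one(false, false, false) = false
[3.1.1.1] false OR false = false
[3.1.1] NOT false = true
[3.1] NOT true = false
[3.2.2] false OR false = false
[3.2] false → false (antecedent false ⇒ implication holds) = true
[3] false AND true = false
[root] false OR false OR false = false
Overall: false → disabled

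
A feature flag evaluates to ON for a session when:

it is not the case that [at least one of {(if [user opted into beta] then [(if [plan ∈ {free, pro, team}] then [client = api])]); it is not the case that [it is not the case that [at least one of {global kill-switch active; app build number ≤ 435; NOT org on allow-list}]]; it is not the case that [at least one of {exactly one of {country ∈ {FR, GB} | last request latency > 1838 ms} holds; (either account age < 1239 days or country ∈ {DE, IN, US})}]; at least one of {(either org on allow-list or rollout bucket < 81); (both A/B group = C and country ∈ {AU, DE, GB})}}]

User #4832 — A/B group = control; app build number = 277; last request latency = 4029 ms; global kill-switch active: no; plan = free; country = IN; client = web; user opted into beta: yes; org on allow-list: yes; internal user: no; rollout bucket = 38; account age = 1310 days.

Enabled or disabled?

Disabled

Atomic conditions:
  user opted into beta: yes → true
  plan ∈ {free, pro, team}: free is in the set → true
  client = api: web == api is false
  global kill-switch active: no → false
  app build number ≤ 435: 277 ≤ 435 is true
  NOT org on allow-list: yes → false
  country ∈ {FR, GB}: IN is not in the set → false
  last request latency > 1838 ms: 4029 > 1838 is true
  account age < 1239 days: 1310 < 1239 is false
  country ∈ {DE, IN, US}: IN is in the set → true
  org on allow-list: yes → true
  rollout bucket < 81: 38 < 81 is true
  A/B group = C: control == C is false
  country ∈ {AU, DE, GB}: IN is not in the set → false
Combine:
[1.1.2] true → false = false
[1.1] true → false = false
[1.2.1.1] false OR true OR false = true
[1.2.1] NOT true = false
[1.2] NOT false = true
[1.3.1.1] exactly-one(false, true) = true
[1.3.1.2] false OR true = true
[1.3.1] true OR true = true
[1.3] NOT true = false
[1.4.1] true OR true = true
[1.4.2] false AND false = false
[1.4] true OR false = true
[1] false OR true OR false OR true = true
[root] NOT true = false
Overall: false → disabled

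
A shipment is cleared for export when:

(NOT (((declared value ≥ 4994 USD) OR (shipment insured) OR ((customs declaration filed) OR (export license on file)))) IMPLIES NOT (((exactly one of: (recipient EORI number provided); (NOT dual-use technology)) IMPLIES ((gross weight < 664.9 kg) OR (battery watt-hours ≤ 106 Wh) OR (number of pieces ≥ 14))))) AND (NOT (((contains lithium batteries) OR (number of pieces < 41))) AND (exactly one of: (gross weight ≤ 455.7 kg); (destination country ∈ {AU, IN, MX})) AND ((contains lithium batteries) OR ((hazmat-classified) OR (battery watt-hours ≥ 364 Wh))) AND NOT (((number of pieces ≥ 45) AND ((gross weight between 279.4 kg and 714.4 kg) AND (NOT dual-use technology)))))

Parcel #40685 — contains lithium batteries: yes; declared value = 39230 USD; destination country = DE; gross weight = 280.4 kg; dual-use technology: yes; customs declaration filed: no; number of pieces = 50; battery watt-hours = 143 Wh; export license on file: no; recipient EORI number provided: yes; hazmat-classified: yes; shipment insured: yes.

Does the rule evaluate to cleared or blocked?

Atomic conditions:
  declared value ≥ 4994 USD: 39230 ≥ 4994 is true
  shipment insured: yes → true
  customs declaration filed: no → false
  export license on file: no → false
  recipient EORI number provided: yes → true
  NOT dual-use technology: yes → false
  gross weight < 664.9 kg: 280.4 < 664.9 is true
  battery watt-hours ≤ 106 Wh: 143 ≤ 106 is false
  number of pieces ≥ 14: 50 ≥ 14 is true
  contains lithium batteries: yes → true
  number of pieces < 41: 50 < 41 is false
  gross weight ≤ 455.7 kg: 280.4 ≤ 455.7 is true
  destination country ∈ {AU, IN, MX}: DE is not in the set → false
  hazmat-classified: yes → true
  battery watt-hours ≥ 364 Wh: 143 ≥ 364 is false
  number of pieces ≥ 45: 50 ≥ 45 is true
  gross weight between 279.4 kg and 714.4 kg: 280.4 in [279.4, 714.4] is true
Combine:
[1.1.1.3] false OR false = false
[1.1.1] true OR true OR false = true
[1.1] NOT true = false
[1.2.1.1] exactly-one(true, false) = true
[1.2.1.2] true OR false OR true = true
[1.2.1] true → true = true
[1.2] NOT true = false
[1] false → false (antecedent false ⇒ implication holds) = true
[2.1.1] true OR false = true
[2.1] NOT true = false
[2.2] exactly-one(true, false) = true
[2.3.2] true OR false = true
[2.3] true OR true = true
[2.4.1.2] true AND false = false
[2.4.1] true AND false = false
[2.4] NOT false = true
[2] false AND true AND true AND true = false
[root] true AND false = false
Overall: false → blocked

Blocked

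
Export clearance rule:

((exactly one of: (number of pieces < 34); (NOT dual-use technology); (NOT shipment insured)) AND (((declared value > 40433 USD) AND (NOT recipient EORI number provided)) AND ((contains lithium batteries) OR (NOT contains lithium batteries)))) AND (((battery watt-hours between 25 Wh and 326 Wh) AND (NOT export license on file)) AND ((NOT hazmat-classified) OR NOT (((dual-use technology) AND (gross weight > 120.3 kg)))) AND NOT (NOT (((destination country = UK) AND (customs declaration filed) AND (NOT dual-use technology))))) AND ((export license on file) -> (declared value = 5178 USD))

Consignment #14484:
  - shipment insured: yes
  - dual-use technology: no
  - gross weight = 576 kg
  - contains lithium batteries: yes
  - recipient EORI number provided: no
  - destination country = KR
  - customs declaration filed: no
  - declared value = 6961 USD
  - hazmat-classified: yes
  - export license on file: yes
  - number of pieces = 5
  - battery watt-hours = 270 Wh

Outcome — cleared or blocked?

Blocked

Atomic conditions:
  number of pieces < 34: 5 < 34 is true
  NOT dual-use technology: no → true
  NOT shipment insured: yes → false
  declared value > 40433 USD: 6961 > 40433 is false
  NOT recipient EORI number provided: no → true
  contains lithium batteries: yes → true
  NOT contains lithium batteries: yes → false
  battery watt-hours between 25 Wh and 326 Wh: 270 in [25, 326] is true
  NOT export license on file: yes → false
  NOT hazmat-classified: yes → false
  dual-use technology: no → false
  gross weight > 120.3 kg: 576 > 120.3 is true
  destination country = UK: KR == UK is false
  customs declaration filed: no → false
  export license on file: yes → true
  declared value = 5178 USD: 6961 == 5178 is false
Combine:
[1.1] exactly-one(true, true, false) = false
[1.2.1] false AND true = false
[1.2.2] true OR false = true
[1.2] false AND true = false
[1] false AND false = false
[2.1] true AND false = false
[2.2.2.1] false AND true = false
[2.2.2] NOT false = true
[2.2] false OR true = true
[2.3.1.1] false AND false AND true = false
[2.3.1] NOT false = true
[2.3] NOT true = false
[2] false AND true AND false = false
[3] true → false = false
[root] false AND false AND false = false
Overall: false → blocked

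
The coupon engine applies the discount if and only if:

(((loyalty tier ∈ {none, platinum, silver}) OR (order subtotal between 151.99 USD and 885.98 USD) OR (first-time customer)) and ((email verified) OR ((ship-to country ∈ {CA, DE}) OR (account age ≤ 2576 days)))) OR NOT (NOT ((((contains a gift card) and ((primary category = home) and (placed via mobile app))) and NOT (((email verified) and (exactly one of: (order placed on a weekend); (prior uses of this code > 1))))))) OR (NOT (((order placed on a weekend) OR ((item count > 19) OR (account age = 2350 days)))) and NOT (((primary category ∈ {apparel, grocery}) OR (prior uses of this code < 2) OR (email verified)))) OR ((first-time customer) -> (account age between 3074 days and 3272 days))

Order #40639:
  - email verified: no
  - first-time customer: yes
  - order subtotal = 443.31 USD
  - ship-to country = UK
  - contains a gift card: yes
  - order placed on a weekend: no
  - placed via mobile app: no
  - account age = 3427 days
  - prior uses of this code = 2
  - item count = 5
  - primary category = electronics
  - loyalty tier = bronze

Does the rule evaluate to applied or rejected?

Applied

Atomic conditions:
  loyalty tier ∈ {none, platinum, silver}: bronze is not in the set → false
  order subtotal between 151.99 USD and 885.98 USD: 443.31 in [151.99, 885.98] is true
  first-time customer: yes → true
  email verified: no → false
  ship-to country ∈ {CA, DE}: UK is not in the set → false
  account age ≤ 2576 days: 3427 ≤ 2576 is false
  contains a gift card: yes → true
  primary category = home: electronics == home is false
  placed via mobile app: no → false
  order placed on a weekend: no → false
  prior uses of this code > 1: 2 > 1 is true
  item count > 19: 5 > 19 is false
  account age = 2350 days: 3427 == 2350 is false
  primary category ∈ {apparel, grocery}: electronics is not in the set → false
  prior uses of this code < 2: 2 < 2 is false
  account age between 3074 days and 3272 days: 3427 in [3074, 3272] is false
Combine:
[1.1] false OR true OR true = true
[1.2.2] false OR false = false
[1.2] false OR false = false
[1] true AND false = false
[2.1.1.1.2] false AND false = false
[2.1.1.1] true AND false = false
[2.1.1.2.1.2] exactly-one(false, true) = true
[2.1.1.2.1] false AND true = false
[2.1.1.2] NOT false = true
[2.1.1] false AND true = false
[2.1] NOT false = true
[2] NOT true = false
[3.1.1.2] false OR false = false
[3.1.1] false OR false = false
[3.1] NOT false = true
[3.2.1] false OR false OR false = false
[3.2] NOT false = true
[3] true AND true = true
[4] true → false = false
[root] false OR false OR true OR false = true
Overall: true → applied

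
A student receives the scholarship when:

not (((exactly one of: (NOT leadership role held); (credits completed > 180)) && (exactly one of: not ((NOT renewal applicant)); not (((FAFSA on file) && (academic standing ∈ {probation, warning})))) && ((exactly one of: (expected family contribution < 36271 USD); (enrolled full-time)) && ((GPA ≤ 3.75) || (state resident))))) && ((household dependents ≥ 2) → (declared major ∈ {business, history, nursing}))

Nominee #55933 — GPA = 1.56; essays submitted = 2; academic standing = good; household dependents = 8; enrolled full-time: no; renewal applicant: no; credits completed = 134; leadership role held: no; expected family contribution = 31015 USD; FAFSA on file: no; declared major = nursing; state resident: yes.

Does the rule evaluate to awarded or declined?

Declined

Atomic conditions:
  NOT leadership role held: no → true
  credits completed > 180: 134 > 180 is false
  NOT renewal applicant: no → true
  FAFSA on file: no → false
  academic standing ∈ {probation, warning}: good is not in the set → false
  expected family contribution < 36271 USD: 31015 < 36271 is true
  enrolled full-time: no → false
  GPA ≤ 3.75: 1.56 ≤ 3.75 is true
  state resident: yes → true
  household dependents ≥ 2: 8 ≥ 2 is true
  declared major ∈ {business, history, nursing}: nursing is in the set → true
Combine:
[1.1.1] exactly-one(true, false) = true
[1.1.2.1] NOT true = false
[1.1.2.2.1] false AND false = false
[1.1.2.2] NOT false = true
[1.1.2] exactly-one(false, true) = true
[1.1.3.1] exactly-one(true, false) = true
[1.1.3.2] true OR true = true
[1.1.3] true AND true = true
[1.1] true AND true AND true = true
[1] NOT true = false
[2] true → true = true
[root] false AND true = false
Overall: false → declined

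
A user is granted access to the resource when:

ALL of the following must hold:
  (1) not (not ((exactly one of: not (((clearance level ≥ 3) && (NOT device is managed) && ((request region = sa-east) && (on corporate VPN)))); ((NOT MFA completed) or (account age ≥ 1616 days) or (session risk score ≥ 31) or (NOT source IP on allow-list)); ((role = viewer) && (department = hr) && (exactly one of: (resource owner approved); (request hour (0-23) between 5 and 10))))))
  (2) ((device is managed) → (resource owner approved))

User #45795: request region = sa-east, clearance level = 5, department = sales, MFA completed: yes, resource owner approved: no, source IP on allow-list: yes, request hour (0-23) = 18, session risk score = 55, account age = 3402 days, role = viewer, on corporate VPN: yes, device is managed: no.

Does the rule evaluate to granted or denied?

Atomic conditions:
  clearance level ≥ 3: 5 ≥ 3 is true
  NOT device is managed: no → true
  request region = sa-east: sa-east == sa-east is true
  on corporate VPN: yes → true
  NOT MFA completed: yes → false
  account age ≥ 1616 days: 3402 ≥ 1616 is true
  session risk score ≥ 31: 55 ≥ 31 is true
  NOT source IP on allow-list: yes → false
  role = viewer: viewer == viewer is true
  department = hr: sales == hr is false
  resource owner approved: no → false
  request hour (0-23) between 5 and 10: 18 in [5, 10] is false
  device is managed: no → false
Combine:
[1.1.1.1.1.3] true AND true = true
[1.1.1.1.1] true AND true AND true = true
[1.1.1.1] NOT true = false
[1.1.1.2] false OR true OR true OR false = true
[1.1.1.3.3] exactly-one(false, false) = false
[1.1.1.3] true AND false AND false = false
[1.1.1] exactly-one(false, true, false) = true
[1.1] NOT true = false
[1] NOT false = true
[2] false → false (antecedent false ⇒ implication holds) = true
[root] true AND true = true
Overall: true → granted

Granted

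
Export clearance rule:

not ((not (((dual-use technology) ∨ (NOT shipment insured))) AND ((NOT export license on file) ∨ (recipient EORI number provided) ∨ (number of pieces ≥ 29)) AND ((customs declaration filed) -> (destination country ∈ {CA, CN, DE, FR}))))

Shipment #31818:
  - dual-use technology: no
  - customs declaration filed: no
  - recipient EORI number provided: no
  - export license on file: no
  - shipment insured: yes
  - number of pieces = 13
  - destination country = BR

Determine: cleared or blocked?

Atomic conditions:
  dual-use technology: no → false
  NOT shipment insured: yes → false
  NOT export license on file: no → true
  recipient EORI number provided: no → false
  number of pieces ≥ 29: 13 ≥ 29 is false
  customs declaration filed: no → false
  destination country ∈ {CA, CN, DE, FR}: BR is not in the set → false
Combine:
[1.1.1] false OR false = false
[1.1] NOT false = true
[1.2] true OR false OR false = true
[1.3] false → false (antecedent false ⇒ implication holds) = true
[1] true AND true AND true = true
[root] NOT true = false
Overall: false → blocked

Blocked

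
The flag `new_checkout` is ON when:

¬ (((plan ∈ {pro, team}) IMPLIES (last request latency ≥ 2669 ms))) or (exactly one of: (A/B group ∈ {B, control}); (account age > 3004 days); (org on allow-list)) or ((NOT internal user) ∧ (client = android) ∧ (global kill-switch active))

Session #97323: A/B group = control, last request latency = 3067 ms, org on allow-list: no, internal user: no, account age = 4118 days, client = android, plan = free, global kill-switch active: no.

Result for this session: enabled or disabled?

Atomic conditions:
  plan ∈ {pro, team}: free is not in the set → false
  last request latency ≥ 2669 ms: 3067 ≥ 2669 is true
  A/B group ∈ {B, control}: control is in the set → true
  account age > 3004 days: 4118 > 3004 is true
  org on allow-list: no → false
  NOT internal user: no → true
  client = android: android == android is true
  global kill-switch active: no → false
Combine:
[1.1] false → true (antecedent false ⇒ implication holds) = true
[1] NOT true = false
[2] exactly-one(true, true, false) = false
[3] true AND true AND false = false
[root] false OR false OR false = false
Overall: false → disabled

Disabled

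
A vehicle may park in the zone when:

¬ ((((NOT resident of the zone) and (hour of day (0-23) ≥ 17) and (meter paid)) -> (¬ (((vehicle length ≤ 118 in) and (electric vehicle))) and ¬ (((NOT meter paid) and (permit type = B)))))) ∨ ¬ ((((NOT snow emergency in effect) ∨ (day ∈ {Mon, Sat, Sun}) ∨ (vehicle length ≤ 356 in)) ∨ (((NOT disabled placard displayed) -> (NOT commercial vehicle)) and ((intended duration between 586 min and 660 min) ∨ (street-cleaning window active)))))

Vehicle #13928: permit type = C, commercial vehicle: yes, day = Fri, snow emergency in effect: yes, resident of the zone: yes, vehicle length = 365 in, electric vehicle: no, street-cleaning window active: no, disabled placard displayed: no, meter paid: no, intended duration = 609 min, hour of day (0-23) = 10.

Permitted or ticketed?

Permitted

Atomic conditions:
  NOT resident of the zone: yes → false
  hour of day (0-23) ≥ 17: 10 ≥ 17 is false
  meter paid: no → false
  vehicle length ≤ 118 in: 365 ≤ 118 is false
  electric vehicle: no → false
  NOT meter paid: no → true
  permit type = B: C == B is false
  NOT snow emergency in effect: yes → false
  day ∈ {Mon, Sat, Sun}: Fri is not in the set → false
  vehicle length ≤ 356 in: 365 ≤ 356 is false
  NOT disabled placard displayed: no → true
  NOT commercial vehicle: yes → false
  intended duration between 586 min and 660 min: 609 in [586, 660] is true
  street-cleaning window active: no → false
Combine:
[1.1.1] false AND false AND false = false
[1.1.2.1.1] false AND false = false
[1.1.2.1] NOT false = true
[1.1.2.2.1] true AND false = false
[1.1.2.2] NOT false = true
[1.1.2] true AND true = true
[1.1] false → true (antecedent false ⇒ implication holds) = true
[1] NOT true = false
[2.1.1] false OR false OR false = false
[2.1.2.1] true → false = false
[2.1.2.2] true OR false = true
[2.1.2] false AND true = false
[2.1] false OR false = false
[2] NOT false = true
[root] false OR true = true
Overall: true → permitted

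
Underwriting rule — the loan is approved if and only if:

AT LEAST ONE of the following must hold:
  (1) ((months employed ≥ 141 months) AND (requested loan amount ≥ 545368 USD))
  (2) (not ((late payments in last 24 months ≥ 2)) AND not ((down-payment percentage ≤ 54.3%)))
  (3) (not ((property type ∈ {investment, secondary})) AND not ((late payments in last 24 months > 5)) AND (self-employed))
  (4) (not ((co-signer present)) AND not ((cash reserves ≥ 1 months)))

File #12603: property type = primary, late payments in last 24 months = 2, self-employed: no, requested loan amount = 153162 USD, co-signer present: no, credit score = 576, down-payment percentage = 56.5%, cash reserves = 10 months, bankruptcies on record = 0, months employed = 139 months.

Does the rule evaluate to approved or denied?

Denied

Atomic conditions:
  months employed ≥ 141 months: 139 ≥ 141 is false
  requested loan amount ≥ 545368 USD: 153162 ≥ 545368 is false
  late payments in last 24 months ≥ 2: 2 ≥ 2 is true
  down-payment percentage ≤ 54.3%: 56.5 ≤ 54.3 is false
  property type ∈ {investment, secondary}: primary is not in the set → false
  late payments in last 24 months > 5: 2 > 5 is false
  self-employed: no → false
  co-signer present: no → false
  cash reserves ≥ 1 months: 10 ≥ 1 is true
Combine:
[1] false AND false = false
[2.1] NOT true = false
[2.2] NOT false = true
[2] false AND true = false
[3.1] NOT false = true
[3.2] NOT false = true
[3] true AND true AND false = false
[4.1] NOT false = true
[4.2] NOT true = false
[4] true AND false = false
[root] false OR false OR false OR false = false
Overall: false → denied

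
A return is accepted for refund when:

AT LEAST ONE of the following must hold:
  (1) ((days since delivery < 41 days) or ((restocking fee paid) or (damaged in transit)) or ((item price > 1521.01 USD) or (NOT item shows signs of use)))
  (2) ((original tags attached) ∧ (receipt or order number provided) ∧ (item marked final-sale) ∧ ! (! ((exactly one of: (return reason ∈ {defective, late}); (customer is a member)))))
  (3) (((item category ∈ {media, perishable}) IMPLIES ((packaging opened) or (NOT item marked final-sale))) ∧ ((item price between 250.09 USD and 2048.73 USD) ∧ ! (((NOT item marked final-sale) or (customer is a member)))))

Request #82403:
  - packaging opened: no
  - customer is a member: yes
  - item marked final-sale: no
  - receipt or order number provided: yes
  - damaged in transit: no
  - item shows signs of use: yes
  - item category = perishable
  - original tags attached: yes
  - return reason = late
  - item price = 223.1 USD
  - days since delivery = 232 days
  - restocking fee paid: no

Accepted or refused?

Refused

Atomic conditions:
  days since delivery < 41 days: 232 < 41 is false
  restocking fee paid: no → false
  damaged in transit: no → false
  item price > 1521.01 USD: 223.1 > 1521.01 is false
  NOT item shows signs of use: yes → false
  original tags attached: yes → true
  receipt or order number provided: yes → true
  item marked final-sale: no → false
  return reason ∈ {defective, late}: late is in the set → true
  customer is a member: yes → true
  item category ∈ {media, perishable}: perishable is in the set → true
  packaging opened: no → false
  NOT item marked final-sale: no → true
  item price between 250.09 USD and 2048.73 USD: 223.1 in [250.09, 2048.73] is false
Combine:
[1.2] false OR false = false
[1.3] false OR false = false
[1] false OR false OR false = false
[2.4.1.1] exactly-one(true, true) = false
[2.4.1] NOT false = true
[2.4] NOT true = false
[2] true AND true AND false AND false = false
[3.1.2] false OR true = true
[3.1] true → true = true
[3.2.2.1] true OR true = true
[3.2.2] NOT true = false
[3.2] false AND false = false
[3] true AND false = false
[root] false OR false OR false = false
Overall: false → refused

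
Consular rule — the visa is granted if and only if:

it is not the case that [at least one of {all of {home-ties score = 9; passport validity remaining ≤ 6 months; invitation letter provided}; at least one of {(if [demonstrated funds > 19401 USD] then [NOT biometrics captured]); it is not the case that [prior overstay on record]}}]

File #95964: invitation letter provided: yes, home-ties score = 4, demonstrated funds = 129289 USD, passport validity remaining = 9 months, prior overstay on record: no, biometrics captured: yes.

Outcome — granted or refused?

Atomic conditions:
  home-ties score = 9: 4 == 9 is false
  passport validity remaining ≤ 6 months: 9 ≤ 6 is false
  invitation letter provided: yes → true
  demonstrated funds > 19401 USD: 129289 > 19401 is true
  NOT biometrics captured: yes → false
  prior overstay on record: no → false
Combine:
[1.1] false AND false AND true = false
[1.2.1] true → false = false
[1.2.2] NOT false = true
[1.2] false OR true = true
[1] false OR true = true
[root] NOT true = false
Overall: false → refused

Refused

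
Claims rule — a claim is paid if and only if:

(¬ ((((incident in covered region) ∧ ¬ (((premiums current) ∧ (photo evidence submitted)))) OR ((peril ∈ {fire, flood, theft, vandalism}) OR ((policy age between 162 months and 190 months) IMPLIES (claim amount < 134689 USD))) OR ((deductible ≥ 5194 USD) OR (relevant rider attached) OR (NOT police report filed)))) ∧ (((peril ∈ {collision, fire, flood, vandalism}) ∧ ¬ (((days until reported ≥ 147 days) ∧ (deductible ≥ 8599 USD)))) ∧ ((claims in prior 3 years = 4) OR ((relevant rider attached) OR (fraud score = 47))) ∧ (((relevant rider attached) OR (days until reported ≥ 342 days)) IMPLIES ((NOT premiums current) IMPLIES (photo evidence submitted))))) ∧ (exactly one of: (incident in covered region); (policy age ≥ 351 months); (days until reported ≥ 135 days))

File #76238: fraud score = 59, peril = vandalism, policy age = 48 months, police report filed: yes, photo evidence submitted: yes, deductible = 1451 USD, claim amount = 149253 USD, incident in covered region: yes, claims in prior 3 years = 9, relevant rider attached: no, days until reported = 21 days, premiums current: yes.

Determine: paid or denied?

Denied

Atomic conditions:
  incident in covered region: yes → true
  premiums current: yes → true
  photo evidence submitted: yes → true
  peril ∈ {fire, flood, theft, vandalism}: vandalism is in the set → true
  policy age between 162 months and 190 months: 48 in [162, 190] is false
  claim amount < 134689 USD: 149253 < 134689 is false
  deductible ≥ 5194 USD: 1451 ≥ 5194 is false
  relevant rider attached: no → false
  NOT police report filed: yes → false
  peril ∈ {collision, fire, flood, vandalism}: vandalism is in the set → true
  days until reported ≥ 147 days: 21 ≥ 147 is false
  deductible ≥ 8599 USD: 1451 ≥ 8599 is false
  claims in prior 3 years = 4: 9 == 4 is false
  fraud score = 47: 59 == 47 is false
  days until reported ≥ 342 days: 21 ≥ 342 is false
  NOT premiums current: yes → false
  policy age ≥ 351 months: 48 ≥ 351 is false
  days until reported ≥ 135 days: 21 ≥ 135 is false
Combine:
[1.1.1.1.2.1] true AND true = true
[1.1.1.1.2] NOT true = false
[1.1.1.1] true AND false = false
[1.1.1.2.2] false → false (antecedent false ⇒ implication holds) = true
[1.1.1.2] true OR true = true
[1.1.1.3] false OR false OR false = false
[1.1.1] false OR true OR false = true
[1.1] NOT true = false
[1.2.1.2.1] false AND false = false
[1.2.1.2] NOT false = true
[1.2.1] true AND true = true
[1.2.2.2] false OR false = false
[1.2.2] false OR false = false
[1.2.3.1] false OR false = false
[1.2.3.2] false → true (antecedent false ⇒ implication holds) = true
[1.2.3] false → true (antecedent false ⇒ implication holds) = true
[1.2] true AND false AND true = false
[1] false AND false = false
[2] exactly-one(true, false, false) = true
[root] false AND true = false
Overall: false → denied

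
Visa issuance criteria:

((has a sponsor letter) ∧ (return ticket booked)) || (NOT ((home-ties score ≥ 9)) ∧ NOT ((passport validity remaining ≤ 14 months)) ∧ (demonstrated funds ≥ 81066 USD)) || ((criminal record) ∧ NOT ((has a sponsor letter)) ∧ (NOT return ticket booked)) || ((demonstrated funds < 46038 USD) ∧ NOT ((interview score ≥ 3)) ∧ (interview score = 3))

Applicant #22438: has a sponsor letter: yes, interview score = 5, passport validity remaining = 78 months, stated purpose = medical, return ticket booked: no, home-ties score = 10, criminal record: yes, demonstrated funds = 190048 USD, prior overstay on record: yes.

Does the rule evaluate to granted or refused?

Refused

Atomic conditions:
  has a sponsor letter: yes → true
  return ticket booked: no → false
  home-ties score ≥ 9: 10 ≥ 9 is true
  passport validity remaining ≤ 14 months: 78 ≤ 14 is false
  demonstrated funds ≥ 81066 USD: 190048 ≥ 81066 is true
  criminal record: yes → true
  NOT return ticket booked: no → true
  demonstrated funds < 46038 USD: 190048 < 46038 is false
  interview score ≥ 3: 5 ≥ 3 is true
  interview score = 3: 5 == 3 is false
Combine:
[1] true AND false = false
[2.1] NOT true = false
[2.2] NOT false = true
[2] false AND true AND true = false
[3.2] NOT true = false
[3] true AND false AND true = false
[4.2] NOT true = false
[4] false AND false AND false = false
[root] false OR false OR false OR false = false
Overall: false → refused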